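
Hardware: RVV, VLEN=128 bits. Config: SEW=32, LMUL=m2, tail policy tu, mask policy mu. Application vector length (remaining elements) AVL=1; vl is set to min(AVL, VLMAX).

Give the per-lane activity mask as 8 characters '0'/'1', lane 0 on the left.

predicate = 10000000

VLMAX = VLEN×LMUL/SEW = 128×2/32 = 8
vl = min(AVL, VLMAX) = min(1, 8) = 1
bits (lane 0 leftmost): 10000000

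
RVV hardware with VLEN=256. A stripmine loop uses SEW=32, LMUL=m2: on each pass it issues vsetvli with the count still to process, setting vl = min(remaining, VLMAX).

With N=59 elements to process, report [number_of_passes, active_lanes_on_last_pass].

[iterations, last_vl] = [4, 11]

VLMAX = (256 × 2) / 32 = 16 lanes
N=59: ⌈59/16⌉ = 4 iters; last vl = 59 − 3×16 = 11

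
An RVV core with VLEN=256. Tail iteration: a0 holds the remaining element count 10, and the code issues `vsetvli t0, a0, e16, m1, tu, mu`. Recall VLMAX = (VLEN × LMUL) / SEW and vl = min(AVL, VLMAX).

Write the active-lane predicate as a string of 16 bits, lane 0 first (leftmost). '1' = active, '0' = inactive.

predicate = 1111111111000000

VLMAX = VLEN×LMUL/SEW = 256×1/16 = 16
AVL=10 ≤ VLMAX=16, so vl = 10
bits (lane 0 leftmost): 1111111111000000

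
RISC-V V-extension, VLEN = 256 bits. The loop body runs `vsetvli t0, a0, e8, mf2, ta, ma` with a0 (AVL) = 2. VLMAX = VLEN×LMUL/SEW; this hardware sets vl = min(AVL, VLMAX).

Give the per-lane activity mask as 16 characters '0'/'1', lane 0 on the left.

predicate = 1100000000000000

VLMAX = (256 × 1/2) / 8 = 16 lanes
vl = min(AVL, VLMAX) = min(2, 16) = 2
bits (lane 0 leftmost): 1100000000000000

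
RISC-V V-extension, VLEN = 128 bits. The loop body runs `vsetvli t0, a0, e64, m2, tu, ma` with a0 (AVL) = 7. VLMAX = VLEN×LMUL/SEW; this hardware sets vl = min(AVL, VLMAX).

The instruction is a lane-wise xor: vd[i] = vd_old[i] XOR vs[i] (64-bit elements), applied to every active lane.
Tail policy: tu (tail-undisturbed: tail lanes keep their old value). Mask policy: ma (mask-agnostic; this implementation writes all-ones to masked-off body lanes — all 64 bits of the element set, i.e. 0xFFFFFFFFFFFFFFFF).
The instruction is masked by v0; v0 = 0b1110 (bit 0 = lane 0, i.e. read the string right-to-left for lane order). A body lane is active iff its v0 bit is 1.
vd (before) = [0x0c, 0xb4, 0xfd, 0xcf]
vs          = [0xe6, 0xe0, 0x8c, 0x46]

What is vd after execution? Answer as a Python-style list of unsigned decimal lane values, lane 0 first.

VLMAX = VLEN×LMUL/SEW = 128×2/64 = 4
vl ← min(7, 4) = 4
lane  0: mask-off/ones ⇒ 0xffffffffffffffff
lane  1: xor(0xb4,0xe0) ⇒ 0x54
lane  2: xor(0xfd,0x8c) ⇒ 0x71
lane  3: xor(0xcf,0x46) ⇒ 0x89

vd = [18446744073709551615, 84, 113, 137]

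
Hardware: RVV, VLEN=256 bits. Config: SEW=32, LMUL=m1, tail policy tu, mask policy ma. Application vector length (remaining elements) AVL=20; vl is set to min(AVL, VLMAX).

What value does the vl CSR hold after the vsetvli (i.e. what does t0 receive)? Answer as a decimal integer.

vl = 8

lanes per group: 256·1/32 = 8
vl ← min(20, 8) = 8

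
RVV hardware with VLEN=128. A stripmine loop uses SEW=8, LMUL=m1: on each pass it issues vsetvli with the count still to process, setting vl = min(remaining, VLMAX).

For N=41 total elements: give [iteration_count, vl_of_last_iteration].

[iterations, last_vl] = [3, 9]

lanes per group: 128·1/8 = 16
N=41: ⌈41/16⌉ = 3 iters; last vl = 41 − 2×16 = 9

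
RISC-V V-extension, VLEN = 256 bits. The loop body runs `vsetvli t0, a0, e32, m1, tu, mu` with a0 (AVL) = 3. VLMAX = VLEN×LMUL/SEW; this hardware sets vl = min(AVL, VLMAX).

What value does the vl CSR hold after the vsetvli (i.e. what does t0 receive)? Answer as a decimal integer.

vl = 3

VLMAX = VLEN×LMUL/SEW = 256×1/32 = 8
AVL=3 ≤ VLMAX=8, so vl = 3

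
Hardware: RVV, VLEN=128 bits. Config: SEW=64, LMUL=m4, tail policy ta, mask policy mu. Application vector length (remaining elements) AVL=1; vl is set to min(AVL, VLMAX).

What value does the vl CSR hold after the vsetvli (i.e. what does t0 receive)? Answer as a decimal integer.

VLMAX = VLEN×LMUL/SEW = 128×4/64 = 8
vl ← min(1, 8) = 1

vl = 1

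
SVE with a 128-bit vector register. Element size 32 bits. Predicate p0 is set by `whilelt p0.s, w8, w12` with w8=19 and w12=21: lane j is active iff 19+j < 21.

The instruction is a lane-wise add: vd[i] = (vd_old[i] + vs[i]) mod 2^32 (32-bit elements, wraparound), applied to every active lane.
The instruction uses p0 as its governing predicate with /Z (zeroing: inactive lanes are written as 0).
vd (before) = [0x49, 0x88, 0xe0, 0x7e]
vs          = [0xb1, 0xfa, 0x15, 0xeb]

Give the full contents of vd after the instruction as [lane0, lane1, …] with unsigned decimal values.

vd = [250, 386, 0, 0]

lane count: 128 div 32 = 4
p0[j] = (19+j < 21); true for j=0..1 → 2 lanes set
lane  0: add(0x49,0xb1) ⇒ 0xfa
lane  1: add(0x88,0xfa) ⇒ 0x182
lane  2: tail/zero ⇒ 0x00
lane  3: tail/zero ⇒ 0x00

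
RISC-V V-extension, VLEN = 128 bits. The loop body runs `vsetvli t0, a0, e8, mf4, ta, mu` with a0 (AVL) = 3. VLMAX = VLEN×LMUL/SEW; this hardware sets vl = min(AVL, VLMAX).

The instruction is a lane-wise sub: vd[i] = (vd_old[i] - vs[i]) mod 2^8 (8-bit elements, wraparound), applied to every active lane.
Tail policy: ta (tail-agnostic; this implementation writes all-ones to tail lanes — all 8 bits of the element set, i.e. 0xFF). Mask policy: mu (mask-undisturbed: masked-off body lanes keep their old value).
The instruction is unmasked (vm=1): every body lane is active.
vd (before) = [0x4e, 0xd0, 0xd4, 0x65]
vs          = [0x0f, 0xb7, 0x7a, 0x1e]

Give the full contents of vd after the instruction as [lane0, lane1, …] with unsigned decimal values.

vd = [63, 25, 90, 255]

lanes per group: 128·1/4/8 = 4
vl ← min(3, 4) = 3
  i=0: sub(0x4e,0x0f) → 63
  i=1: sub(0xd0,0xb7) → 25
  i=2: sub(0xd4,0x7a) → 90
  i=3: tail/ones → 255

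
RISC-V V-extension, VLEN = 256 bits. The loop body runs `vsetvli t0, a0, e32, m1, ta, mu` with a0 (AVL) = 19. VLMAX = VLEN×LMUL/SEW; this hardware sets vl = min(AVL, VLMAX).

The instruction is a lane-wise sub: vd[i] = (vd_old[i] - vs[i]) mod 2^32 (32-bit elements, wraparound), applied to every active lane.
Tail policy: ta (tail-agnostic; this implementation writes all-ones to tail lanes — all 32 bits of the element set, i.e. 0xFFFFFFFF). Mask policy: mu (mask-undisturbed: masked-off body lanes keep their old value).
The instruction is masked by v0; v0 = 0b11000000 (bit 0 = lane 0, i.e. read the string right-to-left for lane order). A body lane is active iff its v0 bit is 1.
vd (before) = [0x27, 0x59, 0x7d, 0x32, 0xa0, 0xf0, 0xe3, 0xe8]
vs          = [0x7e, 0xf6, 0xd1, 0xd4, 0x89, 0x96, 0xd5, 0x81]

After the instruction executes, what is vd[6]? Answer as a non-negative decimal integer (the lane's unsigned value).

lanes per group: 256·1/32 = 8
AVL=19 > VLMAX=8, so vl = 8
vd[0] mask-off/keep -> 0x27
vd[1] mask-off/keep -> 0x59
vd[2] mask-off/keep -> 0x7d
vd[3] mask-off/keep -> 0x32
vd[4] mask-off/keep -> 0xa0
vd[5] mask-off/keep -> 0xf0
vd[6] sub(0xe3,0xd5) -> 0x0e
vd[7] sub(0xe8,0x81) -> 0x67

vd[6] = 14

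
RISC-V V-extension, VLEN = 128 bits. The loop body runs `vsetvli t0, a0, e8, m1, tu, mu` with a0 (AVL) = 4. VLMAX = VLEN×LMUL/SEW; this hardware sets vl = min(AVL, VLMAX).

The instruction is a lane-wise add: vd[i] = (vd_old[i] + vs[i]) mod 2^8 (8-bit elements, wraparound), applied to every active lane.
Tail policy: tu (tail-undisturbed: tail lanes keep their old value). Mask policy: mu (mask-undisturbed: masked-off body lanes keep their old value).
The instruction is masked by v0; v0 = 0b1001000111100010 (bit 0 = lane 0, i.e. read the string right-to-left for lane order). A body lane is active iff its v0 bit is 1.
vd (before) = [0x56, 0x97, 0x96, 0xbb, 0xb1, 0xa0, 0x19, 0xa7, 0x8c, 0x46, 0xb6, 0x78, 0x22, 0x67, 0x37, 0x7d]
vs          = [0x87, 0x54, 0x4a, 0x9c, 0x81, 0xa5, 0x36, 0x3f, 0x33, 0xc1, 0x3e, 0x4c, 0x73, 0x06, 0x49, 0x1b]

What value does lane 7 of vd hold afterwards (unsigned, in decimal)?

vd[7] = 167

VLMAX = (128 × 1) / 8 = 16 lanes
AVL=4 ≤ VLMAX=16, so vl = 4
vd[0] mask-off/keep -> 0x56
vd[1] add(0x97,0x54) -> 0xeb
vd[2] mask-off/keep -> 0x96
vd[3] mask-off/keep -> 0xbb
vd[4] tail/keep -> 0xb1
vd[5] tail/keep -> 0xa0
vd[6] tail/keep -> 0x19
vd[7] tail/keep -> 0xa7
vd[8] tail/keep -> 0x8c
vd[9] tail/keep -> 0x46
vd[10] tail/keep -> 0xb6
vd[11] tail/keep -> 0x78
vd[12] tail/keep -> 0x22
vd[13] tail/keep -> 0x67
vd[14] tail/keep -> 0x37
vd[15] tail/keep -> 0x7d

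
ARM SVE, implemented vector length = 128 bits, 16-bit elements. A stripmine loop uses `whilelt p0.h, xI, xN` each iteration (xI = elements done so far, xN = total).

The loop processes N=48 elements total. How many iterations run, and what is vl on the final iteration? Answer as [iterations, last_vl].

[iterations, last_vl] = [6, 8]

lane count: 128 div 16 = 8
48 elements at 8/iter → 6 passes, remainder 8 on the last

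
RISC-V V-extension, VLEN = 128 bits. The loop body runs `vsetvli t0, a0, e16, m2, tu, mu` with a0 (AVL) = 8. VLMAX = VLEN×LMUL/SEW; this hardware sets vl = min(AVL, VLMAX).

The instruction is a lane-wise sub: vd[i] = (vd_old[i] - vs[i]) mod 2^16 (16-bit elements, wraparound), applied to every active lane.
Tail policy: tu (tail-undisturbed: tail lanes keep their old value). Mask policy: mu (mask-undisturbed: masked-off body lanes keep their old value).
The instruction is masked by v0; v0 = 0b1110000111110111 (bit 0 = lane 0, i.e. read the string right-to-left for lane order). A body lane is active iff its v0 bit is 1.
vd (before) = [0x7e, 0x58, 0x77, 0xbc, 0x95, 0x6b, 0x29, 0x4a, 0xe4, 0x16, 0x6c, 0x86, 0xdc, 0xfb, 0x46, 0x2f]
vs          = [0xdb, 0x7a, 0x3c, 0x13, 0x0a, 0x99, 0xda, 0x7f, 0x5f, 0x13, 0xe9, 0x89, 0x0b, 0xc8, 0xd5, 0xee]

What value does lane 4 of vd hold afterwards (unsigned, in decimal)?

VLMAX = VLEN×LMUL/SEW = 128×2/16 = 16
vl ← min(8, 16) = 8
[0] sub(0x7e,0xdb) = 0xffa3
[1] sub(0x58,0x7a) = 0xffde
[2] sub(0x77,0x3c) = 0x3b
[3] mask-off/keep = 0xbc
[4] sub(0x95,0x0a) = 0x8b
[5] sub(0x6b,0x99) = 0xffd2
[6] sub(0x29,0xda) = 0xff4f
[7] sub(0x4a,0x7f) = 0xffcb
[8] tail/keep = 0xe4
[9] tail/keep = 0x16
[10] tail/keep = 0x6c
[11] tail/keep = 0x86
[12] tail/keep = 0xdc
[13] tail/keep = 0xfb
[14] tail/keep = 0x46
[15] tail/keep = 0x2f

vd[4] = 139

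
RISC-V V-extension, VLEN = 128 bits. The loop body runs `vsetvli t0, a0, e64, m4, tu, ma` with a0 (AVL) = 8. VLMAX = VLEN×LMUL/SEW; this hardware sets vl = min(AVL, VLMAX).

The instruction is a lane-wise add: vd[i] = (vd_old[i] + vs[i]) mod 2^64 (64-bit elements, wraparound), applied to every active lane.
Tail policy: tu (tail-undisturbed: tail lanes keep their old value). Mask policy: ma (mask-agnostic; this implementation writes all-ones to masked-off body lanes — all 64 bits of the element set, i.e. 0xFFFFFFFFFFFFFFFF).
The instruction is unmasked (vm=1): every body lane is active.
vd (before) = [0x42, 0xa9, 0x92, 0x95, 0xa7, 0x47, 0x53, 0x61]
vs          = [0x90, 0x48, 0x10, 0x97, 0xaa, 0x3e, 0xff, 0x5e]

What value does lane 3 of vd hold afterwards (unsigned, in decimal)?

vd[3] = 300

VLMAX = (128 × 4) / 64 = 8 lanes
vl = min(AVL, VLMAX) = min(8, 8) = 8
[0] add(0x42,0x90) = 0xd2
[1] add(0xa9,0x48) = 0xf1
[2] add(0x92,0x10) = 0xa2
[3] add(0x95,0x97) = 0x12c
[4] add(0xa7,0xaa) = 0x151
[5] add(0x47,0x3e) = 0x85
[6] add(0x53,0xff) = 0x152
[7] add(0x61,0x5e) = 0xbf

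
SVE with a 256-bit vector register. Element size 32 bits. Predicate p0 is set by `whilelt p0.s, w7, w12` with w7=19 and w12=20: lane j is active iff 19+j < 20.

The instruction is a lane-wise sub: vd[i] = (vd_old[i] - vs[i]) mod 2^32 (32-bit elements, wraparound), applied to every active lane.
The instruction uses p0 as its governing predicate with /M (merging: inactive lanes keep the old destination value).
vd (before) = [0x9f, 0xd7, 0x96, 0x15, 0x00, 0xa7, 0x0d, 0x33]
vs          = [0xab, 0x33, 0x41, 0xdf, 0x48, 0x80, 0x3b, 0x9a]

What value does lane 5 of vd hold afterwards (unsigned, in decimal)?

vd[5] = 167

256-bit reg / 32-bit elem → 8 lanes
whilelt: lane j active iff 19+j < 20 → j < 1 → 1 active
vd[0] sub(0x9f,0xab) -> 0xfffffff4
vd[1] tail/keep -> 0xd7
vd[2] tail/keep -> 0x96
vd[3] tail/keep -> 0x15
vd[4] tail/keep -> 0x00
vd[5] tail/keep -> 0xa7
vd[6] tail/keep -> 0x0d
vd[7] tail/keep -> 0x33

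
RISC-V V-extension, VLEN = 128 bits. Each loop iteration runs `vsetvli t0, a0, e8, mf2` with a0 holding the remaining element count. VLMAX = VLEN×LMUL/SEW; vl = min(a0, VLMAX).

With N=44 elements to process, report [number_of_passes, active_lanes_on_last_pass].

[iterations, last_vl] = [6, 4]

VLMAX = (128 × 1/2) / 8 = 8 lanes
N=44: ⌈44/8⌉ = 6 iters; last vl = 44 − 5×8 = 4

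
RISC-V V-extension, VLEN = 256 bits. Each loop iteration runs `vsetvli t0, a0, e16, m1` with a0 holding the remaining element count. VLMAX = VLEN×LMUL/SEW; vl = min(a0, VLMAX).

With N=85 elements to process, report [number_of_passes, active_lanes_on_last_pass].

[iterations, last_vl] = [6, 5]

VLMAX = VLEN×LMUL/SEW = 256×1/16 = 16
85 elements at 16/iter → 6 passes, remainder 5 on the last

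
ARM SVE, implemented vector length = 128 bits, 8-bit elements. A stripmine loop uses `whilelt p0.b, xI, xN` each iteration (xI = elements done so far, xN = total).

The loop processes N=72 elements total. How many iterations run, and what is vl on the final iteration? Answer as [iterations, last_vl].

128-bit reg / 8-bit elem → 16 lanes
N=72: ⌈72/16⌉ = 5 iters; last vl = 72 − 4×16 = 8

[iterations, last_vl] = [5, 8]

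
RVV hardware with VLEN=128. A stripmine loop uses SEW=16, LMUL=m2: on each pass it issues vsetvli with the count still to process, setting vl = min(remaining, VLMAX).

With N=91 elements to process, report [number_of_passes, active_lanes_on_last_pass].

[iterations, last_vl] = [6, 11]

lanes per group: 128·2/16 = 16
N=91: ⌈91/16⌉ = 6 iters; last vl = 91 − 5×16 = 11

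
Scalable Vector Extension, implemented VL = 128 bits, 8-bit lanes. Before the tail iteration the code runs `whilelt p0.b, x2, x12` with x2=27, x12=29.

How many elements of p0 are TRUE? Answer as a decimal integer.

128-bit reg / 8-bit elem → 16 lanes
p0[j] = (27+j < 29); true for j=0..1 → 2 lanes set

vl = 2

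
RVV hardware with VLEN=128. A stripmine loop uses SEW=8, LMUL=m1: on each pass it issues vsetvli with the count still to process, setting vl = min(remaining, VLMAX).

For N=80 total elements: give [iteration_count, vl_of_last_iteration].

[iterations, last_vl] = [5, 16]

lanes per group: 128·1/8 = 16
N=80: ⌈80/16⌉ = 5 iters; last vl = 80 − 4×16 = 16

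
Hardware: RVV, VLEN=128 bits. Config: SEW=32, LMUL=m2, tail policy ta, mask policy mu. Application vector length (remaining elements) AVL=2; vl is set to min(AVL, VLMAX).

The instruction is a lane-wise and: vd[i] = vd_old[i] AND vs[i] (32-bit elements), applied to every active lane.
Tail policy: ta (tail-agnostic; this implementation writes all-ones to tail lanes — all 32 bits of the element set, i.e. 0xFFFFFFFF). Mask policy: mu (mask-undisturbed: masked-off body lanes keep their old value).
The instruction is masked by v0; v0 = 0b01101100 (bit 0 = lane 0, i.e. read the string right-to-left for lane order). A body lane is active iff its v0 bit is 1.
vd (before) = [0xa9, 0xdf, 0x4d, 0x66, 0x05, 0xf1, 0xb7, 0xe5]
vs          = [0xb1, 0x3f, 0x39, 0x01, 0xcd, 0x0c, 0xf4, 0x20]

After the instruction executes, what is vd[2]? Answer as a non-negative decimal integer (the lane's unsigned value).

VLMAX = VLEN×LMUL/SEW = 128×2/32 = 8
vl = min(AVL, VLMAX) = min(2, 8) = 2
lane  0: mask-off/keep ⇒ 0xa9
lane  1: mask-off/keep ⇒ 0xdf
lane  2: tail/ones ⇒ 0xffffffff
lane  3: tail/ones ⇒ 0xffffffff
lane  4: tail/ones ⇒ 0xffffffff
lane  5: tail/ones ⇒ 0xffffffff
lane  6: tail/ones ⇒ 0xffffffff
lane  7: tail/ones ⇒ 0xffffffff

vd[2] = 4294967295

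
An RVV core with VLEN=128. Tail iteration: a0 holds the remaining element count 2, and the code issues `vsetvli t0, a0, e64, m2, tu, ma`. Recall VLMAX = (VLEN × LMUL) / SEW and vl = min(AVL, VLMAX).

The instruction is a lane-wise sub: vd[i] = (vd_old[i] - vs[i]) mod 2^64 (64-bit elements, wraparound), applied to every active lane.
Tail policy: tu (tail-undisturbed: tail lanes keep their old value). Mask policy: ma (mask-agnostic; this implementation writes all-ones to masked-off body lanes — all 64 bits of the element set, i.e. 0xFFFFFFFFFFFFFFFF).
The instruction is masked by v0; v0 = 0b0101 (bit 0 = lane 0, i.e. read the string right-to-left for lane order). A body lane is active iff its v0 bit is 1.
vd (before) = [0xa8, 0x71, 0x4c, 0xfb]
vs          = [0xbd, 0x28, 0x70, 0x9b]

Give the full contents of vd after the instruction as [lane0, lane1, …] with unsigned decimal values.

vd = [18446744073709551595, 18446744073709551615, 76, 251]

VLMAX = (128 × 2) / 64 = 4 lanes
AVL=2 ≤ VLMAX=4, so vl = 2
lane  0: sub(0xa8,0xbd) ⇒ 0xffffffffffffffeb
lane  1: mask-off/ones ⇒ 0xffffffffffffffff
lane  2: tail/keep ⇒ 0x4c
lane  3: tail/keep ⇒ 0xfb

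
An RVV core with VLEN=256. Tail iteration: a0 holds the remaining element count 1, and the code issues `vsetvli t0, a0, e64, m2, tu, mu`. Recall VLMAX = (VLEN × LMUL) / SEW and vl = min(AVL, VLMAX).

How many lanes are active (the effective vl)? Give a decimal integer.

lanes per group: 256·2/64 = 8
vl ← min(1, 8) = 1

vl = 1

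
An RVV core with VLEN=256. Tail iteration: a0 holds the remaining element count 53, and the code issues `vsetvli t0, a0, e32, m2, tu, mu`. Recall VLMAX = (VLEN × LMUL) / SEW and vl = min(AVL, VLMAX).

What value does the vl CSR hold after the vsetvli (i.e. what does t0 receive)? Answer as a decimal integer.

VLMAX = (256 × 2) / 32 = 16 lanes
AVL=53 > VLMAX=16, so vl = 16

vl = 16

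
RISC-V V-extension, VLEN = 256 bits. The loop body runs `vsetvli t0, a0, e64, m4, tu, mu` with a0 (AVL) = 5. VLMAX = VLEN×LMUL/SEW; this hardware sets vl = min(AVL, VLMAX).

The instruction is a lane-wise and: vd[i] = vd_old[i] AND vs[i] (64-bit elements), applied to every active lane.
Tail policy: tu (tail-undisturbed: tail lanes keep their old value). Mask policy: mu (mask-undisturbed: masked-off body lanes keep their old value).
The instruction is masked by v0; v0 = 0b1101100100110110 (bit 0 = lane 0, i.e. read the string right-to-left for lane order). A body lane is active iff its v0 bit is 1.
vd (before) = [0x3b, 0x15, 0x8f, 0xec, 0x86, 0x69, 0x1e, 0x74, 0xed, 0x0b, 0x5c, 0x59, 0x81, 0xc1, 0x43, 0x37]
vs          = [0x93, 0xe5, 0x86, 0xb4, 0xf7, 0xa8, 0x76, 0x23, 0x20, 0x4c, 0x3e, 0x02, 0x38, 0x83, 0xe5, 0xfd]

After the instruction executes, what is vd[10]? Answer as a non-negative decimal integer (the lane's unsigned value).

VLMAX = VLEN×LMUL/SEW = 256×4/64 = 16
vl = min(AVL, VLMAX) = min(5, 16) = 5
[0] mask-off/keep = 0x3b
[1] and(0x15,0xe5) = 0x05
[2] and(0x8f,0x86) = 0x86
[3] mask-off/keep = 0xec
[4] and(0x86,0xf7) = 0x86
[5] tail/keep = 0x69
[6] tail/keep = 0x1e
[7] tail/keep = 0x74
[8] tail/keep = 0xed
[9] tail/keep = 0x0b
[10] tail/keep = 0x5c
[11] tail/keep = 0x59
[12] tail/keep = 0x81
[13] tail/keep = 0xc1
[14] tail/keep = 0x43
[15] tail/keep = 0x37

vd[10] = 92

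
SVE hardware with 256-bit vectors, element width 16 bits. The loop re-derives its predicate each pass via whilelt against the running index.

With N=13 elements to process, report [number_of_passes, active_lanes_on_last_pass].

[iterations, last_vl] = [1, 13]

256-bit reg / 16-bit elem → 16 lanes
N=13: ⌈13/16⌉ = 1 iters; last vl = 13 − 0×16 = 13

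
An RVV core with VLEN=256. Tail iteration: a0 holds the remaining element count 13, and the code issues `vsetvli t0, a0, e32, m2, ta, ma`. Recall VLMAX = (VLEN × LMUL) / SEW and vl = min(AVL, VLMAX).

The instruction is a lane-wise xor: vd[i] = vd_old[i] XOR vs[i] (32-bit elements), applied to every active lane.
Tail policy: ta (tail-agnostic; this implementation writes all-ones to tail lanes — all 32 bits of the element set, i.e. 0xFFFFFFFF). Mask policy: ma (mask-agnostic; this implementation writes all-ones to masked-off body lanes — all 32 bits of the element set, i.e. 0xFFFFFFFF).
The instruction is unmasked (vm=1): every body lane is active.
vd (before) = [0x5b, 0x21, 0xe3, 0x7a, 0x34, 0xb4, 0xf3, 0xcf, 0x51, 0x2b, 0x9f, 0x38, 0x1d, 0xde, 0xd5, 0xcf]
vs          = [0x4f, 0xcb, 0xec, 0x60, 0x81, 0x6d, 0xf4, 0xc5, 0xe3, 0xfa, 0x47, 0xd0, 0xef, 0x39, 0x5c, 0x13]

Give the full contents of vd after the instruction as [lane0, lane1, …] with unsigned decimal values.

vd = [20, 234, 15, 26, 181, 217, 7, 10, 178, 209, 216, 232, 242, 4294967295, 4294967295, 4294967295]

VLMAX = (256 × 2) / 32 = 16 lanes
vl = min(AVL, VLMAX) = min(13, 16) = 13
  i=0: xor(0x5b,0x4f) → 20
  i=1: xor(0x21,0xcb) → 234
  i=2: xor(0xe3,0xec) → 15
  i=3: xor(0x7a,0x60) → 26
  i=4: xor(0x34,0x81) → 181
  i=5: xor(0xb4,0x6d) → 217
  i=6: xor(0xf3,0xf4) → 7
  i=7: xor(0xcf,0xc5) → 10
  i=8: xor(0x51,0xe3) → 178
  i=9: xor(0x2b,0xfa) → 209
  i=10: xor(0x9f,0x47) → 216
  i=11: xor(0x38,0xd0) → 232
  i=12: xor(0x1d,0xef) → 242
  i=13: tail/ones → 4294967295
  i=14: tail/ones → 4294967295
  i=15: tail/ones → 4294967295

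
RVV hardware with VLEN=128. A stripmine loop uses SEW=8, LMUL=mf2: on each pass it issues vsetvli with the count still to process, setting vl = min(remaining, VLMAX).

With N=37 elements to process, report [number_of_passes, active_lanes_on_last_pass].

[iterations, last_vl] = [5, 5]

VLMAX = (128 × 1/2) / 8 = 8 lanes
N=37: ⌈37/8⌉ = 5 iters; last vl = 37 − 4×8 = 5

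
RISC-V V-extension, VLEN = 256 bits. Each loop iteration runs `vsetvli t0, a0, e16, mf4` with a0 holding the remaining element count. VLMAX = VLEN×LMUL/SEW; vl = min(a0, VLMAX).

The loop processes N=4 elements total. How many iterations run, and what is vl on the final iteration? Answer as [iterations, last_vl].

[iterations, last_vl] = [1, 4]

VLMAX = VLEN×LMUL/SEW = 256×1/4/16 = 4
N=4: ⌈4/4⌉ = 1 iters; last vl = 4 − 0×4 = 4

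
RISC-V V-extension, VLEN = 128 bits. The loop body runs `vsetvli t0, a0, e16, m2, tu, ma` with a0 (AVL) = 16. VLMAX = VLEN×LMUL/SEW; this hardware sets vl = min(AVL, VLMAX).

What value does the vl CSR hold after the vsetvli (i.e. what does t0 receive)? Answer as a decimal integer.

vl = 16

VLMAX = (128 × 2) / 16 = 16 lanes
vl ← min(16, 16) = 16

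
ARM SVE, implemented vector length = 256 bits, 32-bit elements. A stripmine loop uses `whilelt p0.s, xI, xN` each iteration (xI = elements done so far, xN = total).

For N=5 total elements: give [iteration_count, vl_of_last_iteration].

256-bit reg / 32-bit elem → 8 lanes
iterations = ceil(5/8) = 1; final-pass vl = 5

[iterations, last_vl] = [1, 5]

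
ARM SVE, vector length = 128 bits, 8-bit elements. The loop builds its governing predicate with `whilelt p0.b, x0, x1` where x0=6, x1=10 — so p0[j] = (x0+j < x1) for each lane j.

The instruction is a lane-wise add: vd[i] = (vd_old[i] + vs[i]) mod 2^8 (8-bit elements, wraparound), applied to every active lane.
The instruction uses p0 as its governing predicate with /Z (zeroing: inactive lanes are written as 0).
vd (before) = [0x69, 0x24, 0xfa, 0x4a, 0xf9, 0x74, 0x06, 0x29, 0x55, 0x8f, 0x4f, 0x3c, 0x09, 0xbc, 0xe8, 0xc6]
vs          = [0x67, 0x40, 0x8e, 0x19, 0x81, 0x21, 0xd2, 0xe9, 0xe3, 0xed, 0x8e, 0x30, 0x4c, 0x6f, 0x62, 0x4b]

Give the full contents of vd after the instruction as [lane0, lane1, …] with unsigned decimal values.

register lanes = 128/8 = 16
p0[j] = (6+j < 10); true for j=0..3 → 4 lanes set
vd[0] add(0x69,0x67) -> 0xd0
vd[1] add(0x24,0x40) -> 0x64
vd[2] add(0xfa,0x8e) -> 0x88
vd[3] add(0x4a,0x19) -> 0x63
vd[4] tail/zero -> 0x00
vd[5] tail/zero -> 0x00
vd[6] tail/zero -> 0x00
vd[7] tail/zero -> 0x00
vd[8] tail/zero -> 0x00
vd[9] tail/zero -> 0x00
vd[10] tail/zero -> 0x00
vd[11] tail/zero -> 0x00
vd[12] tail/zero -> 0x00
vd[13] tail/zero -> 0x00
vd[14] tail/zero -> 0x00
vd[15] tail/zero -> 0x00

vd = [208, 100, 136, 99, 0, 0, 0, 0, 0, 0, 0, 0, 0, 0, 0, 0]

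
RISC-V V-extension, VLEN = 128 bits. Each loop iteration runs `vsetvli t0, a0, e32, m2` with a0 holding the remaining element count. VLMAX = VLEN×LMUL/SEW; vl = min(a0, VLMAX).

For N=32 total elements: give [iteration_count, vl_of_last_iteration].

VLMAX = (128 × 2) / 32 = 8 lanes
iterations = ceil(32/8) = 4; final-pass vl = 8

[iterations, last_vl] = [4, 8]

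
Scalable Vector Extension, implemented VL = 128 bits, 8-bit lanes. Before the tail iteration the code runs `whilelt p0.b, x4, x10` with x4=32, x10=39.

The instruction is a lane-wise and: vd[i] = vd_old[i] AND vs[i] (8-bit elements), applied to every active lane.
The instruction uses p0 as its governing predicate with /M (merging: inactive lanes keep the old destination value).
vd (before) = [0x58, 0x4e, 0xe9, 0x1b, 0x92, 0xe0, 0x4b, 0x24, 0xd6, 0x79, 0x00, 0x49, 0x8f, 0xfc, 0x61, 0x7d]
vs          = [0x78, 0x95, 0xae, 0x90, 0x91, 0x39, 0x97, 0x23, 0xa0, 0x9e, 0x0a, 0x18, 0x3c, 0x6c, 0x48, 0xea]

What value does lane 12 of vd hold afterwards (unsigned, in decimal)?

lane count: 128 div 8 = 16
active while 32+j < 39, i.e. j ∈ [0,7) capped at 16 ⇒ 7
vd[0] and(0x58,0x78) -> 0x58
vd[1] and(0x4e,0x95) -> 0x04
vd[2] and(0xe9,0xae) -> 0xa8
vd[3] and(0x1b,0x90) -> 0x10
vd[4] and(0x92,0x91) -> 0x90
vd[5] and(0xe0,0x39) -> 0x20
vd[6] and(0x4b,0x97) -> 0x03
vd[7] tail/keep -> 0x24
vd[8] tail/keep -> 0xd6
vd[9] tail/keep -> 0x79
vd[10] tail/keep -> 0x00
vd[11] tail/keep -> 0x49
vd[12] tail/keep -> 0x8f
vd[13] tail/keep -> 0xfc
vd[14] tail/keep -> 0x61
vd[15] tail/keep -> 0x7d

vd[12] = 143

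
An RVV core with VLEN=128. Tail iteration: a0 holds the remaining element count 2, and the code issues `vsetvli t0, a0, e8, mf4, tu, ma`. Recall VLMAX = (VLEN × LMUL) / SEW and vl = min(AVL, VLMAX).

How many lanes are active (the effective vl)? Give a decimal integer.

VLMAX = (128 × 1/4) / 8 = 4 lanes
AVL=2 ≤ VLMAX=4, so vl = 2

vl = 2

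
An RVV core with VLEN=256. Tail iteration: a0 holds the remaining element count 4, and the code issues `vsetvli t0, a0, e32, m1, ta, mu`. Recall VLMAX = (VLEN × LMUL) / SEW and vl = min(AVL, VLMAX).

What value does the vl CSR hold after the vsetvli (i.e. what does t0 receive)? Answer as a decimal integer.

vl = 4

VLMAX = (256 × 1) / 32 = 8 lanes
vl ← min(4, 8) = 4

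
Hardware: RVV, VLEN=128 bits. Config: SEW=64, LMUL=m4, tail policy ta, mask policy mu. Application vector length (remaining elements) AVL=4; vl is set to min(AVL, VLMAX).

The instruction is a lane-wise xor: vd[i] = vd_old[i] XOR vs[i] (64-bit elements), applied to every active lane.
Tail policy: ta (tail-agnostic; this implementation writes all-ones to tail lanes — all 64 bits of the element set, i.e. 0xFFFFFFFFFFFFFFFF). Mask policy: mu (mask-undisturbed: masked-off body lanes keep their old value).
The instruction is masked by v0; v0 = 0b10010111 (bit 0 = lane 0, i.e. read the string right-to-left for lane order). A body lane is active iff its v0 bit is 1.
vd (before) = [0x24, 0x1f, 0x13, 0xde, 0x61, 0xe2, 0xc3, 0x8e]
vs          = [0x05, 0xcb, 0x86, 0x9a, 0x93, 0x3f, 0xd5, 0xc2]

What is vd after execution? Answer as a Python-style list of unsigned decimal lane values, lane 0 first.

vd = [33, 212, 149, 222, 18446744073709551615, 18446744073709551615, 18446744073709551615, 18446744073709551615]

VLMAX = (128 × 4) / 64 = 8 lanes
vl ← min(4, 8) = 4
vd[0] xor(0x24,0x05) -> 0x21
vd[1] xor(0x1f,0xcb) -> 0xd4
vd[2] xor(0x13,0x86) -> 0x95
vd[3] mask-off/keep -> 0xde
vd[4] tail/ones -> 0xffffffffffffffff
vd[5] tail/ones -> 0xffffffffffffffff
vd[6] tail/ones -> 0xffffffffffffffff
vd[7] tail/ones -> 0xffffffffffffffff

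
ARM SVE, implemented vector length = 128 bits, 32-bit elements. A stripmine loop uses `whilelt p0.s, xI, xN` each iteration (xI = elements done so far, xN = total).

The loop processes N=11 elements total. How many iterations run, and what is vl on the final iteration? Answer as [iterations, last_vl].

128-bit reg / 32-bit elem → 4 lanes
iterations = ceil(11/4) = 3; final-pass vl = 3

[iterations, last_vl] = [3, 3]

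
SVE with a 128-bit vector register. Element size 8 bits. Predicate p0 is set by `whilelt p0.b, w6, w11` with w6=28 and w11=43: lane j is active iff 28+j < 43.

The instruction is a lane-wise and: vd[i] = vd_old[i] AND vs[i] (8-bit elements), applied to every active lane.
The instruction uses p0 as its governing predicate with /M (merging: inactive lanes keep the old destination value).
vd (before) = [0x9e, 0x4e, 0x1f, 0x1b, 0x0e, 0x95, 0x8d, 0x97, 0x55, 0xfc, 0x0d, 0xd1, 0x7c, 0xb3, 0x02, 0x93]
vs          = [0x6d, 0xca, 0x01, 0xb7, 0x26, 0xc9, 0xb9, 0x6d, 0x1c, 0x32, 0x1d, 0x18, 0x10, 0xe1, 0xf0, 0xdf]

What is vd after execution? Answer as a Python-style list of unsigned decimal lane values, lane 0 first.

register lanes = 128/8 = 16
whilelt: lane j active iff 28+j < 43 → j < 15 → 15 active
  i=0: and(0x9e,0x6d) → 12
  i=1: and(0x4e,0xca) → 74
  i=2: and(0x1f,0x01) → 1
  i=3: and(0x1b,0xb7) → 19
  i=4: and(0x0e,0x26) → 6
  i=5: and(0x95,0xc9) → 129
  i=6: and(0x8d,0xb9) → 137
  i=7: and(0x97,0x6d) → 5
  i=8: and(0x55,0x1c) → 20
  i=9: and(0xfc,0x32) → 48
  i=10: and(0x0d,0x1d) → 13
  i=11: and(0xd1,0x18) → 16
  i=12: and(0x7c,0x10) → 16
  i=13: and(0xb3,0xe1) → 161
  i=14: and(0x02,0xf0) → 0
  i=15: tail/keep → 147

vd = [12, 74, 1, 19, 6, 129, 137, 5, 20, 48, 13, 16, 16, 161, 0, 147]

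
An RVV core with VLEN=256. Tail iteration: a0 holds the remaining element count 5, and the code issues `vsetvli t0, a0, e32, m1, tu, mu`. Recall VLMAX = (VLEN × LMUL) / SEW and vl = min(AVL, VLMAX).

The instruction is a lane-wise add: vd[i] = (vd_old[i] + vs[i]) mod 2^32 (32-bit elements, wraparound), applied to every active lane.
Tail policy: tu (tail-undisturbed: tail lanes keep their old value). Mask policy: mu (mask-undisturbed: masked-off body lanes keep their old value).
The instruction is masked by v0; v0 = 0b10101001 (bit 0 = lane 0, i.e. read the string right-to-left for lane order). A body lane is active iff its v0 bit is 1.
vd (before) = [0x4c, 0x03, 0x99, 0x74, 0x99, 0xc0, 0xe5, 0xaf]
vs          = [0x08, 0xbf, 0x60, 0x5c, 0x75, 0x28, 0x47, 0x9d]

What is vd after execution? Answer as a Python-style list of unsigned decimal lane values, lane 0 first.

vd = [84, 3, 153, 208, 153, 192, 229, 175]

VLMAX = VLEN×LMUL/SEW = 256×1/32 = 8
vl = min(AVL, VLMAX) = min(5, 8) = 5
[0] add(0x4c,0x08) = 0x54
[1] mask-off/keep = 0x03
[2] mask-off/keep = 0x99
[3] add(0x74,0x5c) = 0xd0
[4] mask-off/keep = 0x99
[5] tail/keep = 0xc0
[6] tail/keep = 0xe5
[7] tail/keep = 0xaf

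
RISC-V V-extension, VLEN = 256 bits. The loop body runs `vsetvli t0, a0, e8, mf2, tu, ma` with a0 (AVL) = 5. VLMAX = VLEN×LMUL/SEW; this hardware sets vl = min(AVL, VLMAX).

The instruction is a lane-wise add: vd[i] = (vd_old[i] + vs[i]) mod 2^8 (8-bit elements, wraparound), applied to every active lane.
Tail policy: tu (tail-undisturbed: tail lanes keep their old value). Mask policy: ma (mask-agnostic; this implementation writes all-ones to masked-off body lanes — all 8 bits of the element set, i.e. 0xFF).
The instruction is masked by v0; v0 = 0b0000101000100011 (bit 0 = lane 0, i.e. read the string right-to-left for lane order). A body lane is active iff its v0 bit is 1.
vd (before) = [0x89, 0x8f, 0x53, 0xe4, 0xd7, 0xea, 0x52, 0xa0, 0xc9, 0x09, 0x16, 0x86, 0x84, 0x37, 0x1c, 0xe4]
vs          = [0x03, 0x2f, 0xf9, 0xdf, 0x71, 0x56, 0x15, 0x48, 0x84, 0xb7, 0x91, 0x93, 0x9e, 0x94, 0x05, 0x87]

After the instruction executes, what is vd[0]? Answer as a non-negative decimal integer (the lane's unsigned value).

vd[0] = 140

lanes per group: 256·1/2/8 = 16
vl = min(AVL, VLMAX) = min(5, 16) = 5
vd[0] add(0x89,0x03) -> 0x8c
vd[1] add(0x8f,0x2f) -> 0xbe
vd[2] mask-off/ones -> 0xff
vd[3] mask-off/ones -> 0xff
vd[4] mask-off/ones -> 0xff
vd[5] tail/keep -> 0xea
vd[6] tail/keep -> 0x52
vd[7] tail/keep -> 0xa0
vd[8] tail/keep -> 0xc9
vd[9] tail/keep -> 0x09
vd[10] tail/keep -> 0x16
vd[11] tail/keep -> 0x86
vd[12] tail/keep -> 0x84
vd[13] tail/keep -> 0x37
vd[14] tail/keep -> 0x1c
vd[15] tail/keep -> 0xe4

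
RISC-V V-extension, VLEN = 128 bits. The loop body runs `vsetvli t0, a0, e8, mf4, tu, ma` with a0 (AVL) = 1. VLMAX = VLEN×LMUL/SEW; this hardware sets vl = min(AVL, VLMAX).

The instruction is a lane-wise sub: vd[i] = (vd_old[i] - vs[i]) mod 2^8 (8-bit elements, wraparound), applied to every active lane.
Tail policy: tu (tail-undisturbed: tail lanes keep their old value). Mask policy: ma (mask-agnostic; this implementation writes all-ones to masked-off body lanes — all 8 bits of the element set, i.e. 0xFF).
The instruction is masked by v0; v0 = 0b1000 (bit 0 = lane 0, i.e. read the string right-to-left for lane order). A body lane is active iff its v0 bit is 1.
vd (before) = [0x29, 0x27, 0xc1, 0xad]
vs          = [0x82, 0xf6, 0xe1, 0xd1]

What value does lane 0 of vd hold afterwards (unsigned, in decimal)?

vd[0] = 255

VLMAX = VLEN×LMUL/SEW = 128×1/4/8 = 4
vl = min(AVL, VLMAX) = min(1, 4) = 1
lane  0: mask-off/ones ⇒ 0xff
lane  1: tail/keep ⇒ 0x27
lane  2: tail/keep ⇒ 0xc1
lane  3: tail/keep ⇒ 0xad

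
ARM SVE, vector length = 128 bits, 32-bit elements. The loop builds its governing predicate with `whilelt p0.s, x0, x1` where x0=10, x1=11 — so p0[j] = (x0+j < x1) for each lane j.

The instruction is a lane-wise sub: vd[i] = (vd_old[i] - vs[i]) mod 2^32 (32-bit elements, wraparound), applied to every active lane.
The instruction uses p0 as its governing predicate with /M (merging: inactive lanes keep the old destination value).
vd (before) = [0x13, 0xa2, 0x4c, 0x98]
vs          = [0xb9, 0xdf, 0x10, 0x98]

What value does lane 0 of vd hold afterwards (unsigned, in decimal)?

lane count: 128 div 32 = 4
active while 10+j < 11, i.e. j ∈ [0,1) capped at 4 ⇒ 1
  i=0: sub(0x13,0xb9) → 4294967130
  i=1: tail/keep → 162
  i=2: tail/keep → 76
  i=3: tail/keep → 152

vd[0] = 4294967130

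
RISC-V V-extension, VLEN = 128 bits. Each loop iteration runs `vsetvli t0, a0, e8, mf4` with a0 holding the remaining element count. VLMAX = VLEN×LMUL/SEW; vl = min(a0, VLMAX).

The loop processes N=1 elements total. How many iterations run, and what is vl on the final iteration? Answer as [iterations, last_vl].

lanes per group: 128·1/4/8 = 4
N=1: ⌈1/4⌉ = 1 iters; last vl = 1 − 0×4 = 1

[iterations, last_vl] = [1, 1]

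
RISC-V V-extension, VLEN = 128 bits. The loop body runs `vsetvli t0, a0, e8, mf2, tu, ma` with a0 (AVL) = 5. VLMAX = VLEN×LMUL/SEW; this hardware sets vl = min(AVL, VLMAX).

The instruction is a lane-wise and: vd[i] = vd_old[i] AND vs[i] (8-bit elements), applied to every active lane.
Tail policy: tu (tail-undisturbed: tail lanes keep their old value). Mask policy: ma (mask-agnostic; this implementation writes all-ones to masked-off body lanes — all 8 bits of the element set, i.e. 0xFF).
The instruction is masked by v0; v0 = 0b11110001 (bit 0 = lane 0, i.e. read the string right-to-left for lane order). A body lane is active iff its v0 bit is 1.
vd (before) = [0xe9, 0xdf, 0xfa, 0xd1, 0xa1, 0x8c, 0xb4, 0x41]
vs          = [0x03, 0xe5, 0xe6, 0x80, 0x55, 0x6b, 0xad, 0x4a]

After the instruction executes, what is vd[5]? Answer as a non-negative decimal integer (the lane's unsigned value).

vd[5] = 140

VLMAX = VLEN×LMUL/SEW = 128×1/2/8 = 8
AVL=5 ≤ VLMAX=8, so vl = 5
[0] and(0xe9,0x03) = 0x01
[1] mask-off/ones = 0xff
[2] mask-off/ones = 0xff
[3] mask-off/ones = 0xff
[4] and(0xa1,0x55) = 0x01
[5] tail/keep = 0x8c
[6] tail/keep = 0xb4
[7] tail/keep = 0x41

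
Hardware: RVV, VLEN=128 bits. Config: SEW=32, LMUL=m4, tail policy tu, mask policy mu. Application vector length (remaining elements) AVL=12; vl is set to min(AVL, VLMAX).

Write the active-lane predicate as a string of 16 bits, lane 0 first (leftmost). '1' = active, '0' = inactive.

VLMAX = (128 × 4) / 32 = 16 lanes
vl = min(AVL, VLMAX) = min(12, 16) = 12
bits (lane 0 leftmost): 1111111111110000

predicate = 1111111111110000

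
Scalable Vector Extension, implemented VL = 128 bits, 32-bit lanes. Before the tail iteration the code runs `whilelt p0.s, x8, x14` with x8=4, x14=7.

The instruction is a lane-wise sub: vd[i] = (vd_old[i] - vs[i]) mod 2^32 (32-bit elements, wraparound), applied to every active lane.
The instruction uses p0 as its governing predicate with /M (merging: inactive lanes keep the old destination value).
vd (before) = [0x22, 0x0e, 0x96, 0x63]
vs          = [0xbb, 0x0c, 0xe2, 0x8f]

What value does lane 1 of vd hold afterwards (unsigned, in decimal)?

vd[1] = 2

lane count: 128 div 32 = 4
whilelt: lane j active iff 4+j < 7 → j < 3 → 3 active
[0] sub(0x22,0xbb) = 0xffffff67
[1] sub(0x0e,0x0c) = 0x02
[2] sub(0x96,0xe2) = 0xffffffb4
[3] tail/keep = 0x63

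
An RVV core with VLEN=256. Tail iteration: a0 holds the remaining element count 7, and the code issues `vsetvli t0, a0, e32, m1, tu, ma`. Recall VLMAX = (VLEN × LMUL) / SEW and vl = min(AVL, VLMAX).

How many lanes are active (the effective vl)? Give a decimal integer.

VLMAX = VLEN×LMUL/SEW = 256×1/32 = 8
vl = min(AVL, VLMAX) = min(7, 8) = 7

vl = 7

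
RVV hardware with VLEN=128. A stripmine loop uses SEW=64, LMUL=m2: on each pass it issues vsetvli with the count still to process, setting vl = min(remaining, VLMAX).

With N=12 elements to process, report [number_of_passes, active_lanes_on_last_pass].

[iterations, last_vl] = [3, 4]

lanes per group: 128·2/64 = 4
iterations = ceil(12/4) = 3; final-pass vl = 4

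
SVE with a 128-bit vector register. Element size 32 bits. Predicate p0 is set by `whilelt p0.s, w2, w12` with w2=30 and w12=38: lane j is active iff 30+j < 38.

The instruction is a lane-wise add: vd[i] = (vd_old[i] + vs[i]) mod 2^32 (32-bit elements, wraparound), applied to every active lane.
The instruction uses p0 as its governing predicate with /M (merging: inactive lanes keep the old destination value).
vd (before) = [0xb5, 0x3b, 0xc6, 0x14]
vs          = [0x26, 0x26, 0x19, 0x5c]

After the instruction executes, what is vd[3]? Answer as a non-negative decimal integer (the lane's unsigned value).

vd[3] = 112

register lanes = 128/32 = 4
p0[j] = (30+j < 38); true for j=0..3 → 4 lanes set
lane  0: add(0xb5,0x26) ⇒ 0xdb
lane  1: add(0x3b,0x26) ⇒ 0x61
lane  2: add(0xc6,0x19) ⇒ 0xdf
lane  3: add(0x14,0x5c) ⇒ 0x70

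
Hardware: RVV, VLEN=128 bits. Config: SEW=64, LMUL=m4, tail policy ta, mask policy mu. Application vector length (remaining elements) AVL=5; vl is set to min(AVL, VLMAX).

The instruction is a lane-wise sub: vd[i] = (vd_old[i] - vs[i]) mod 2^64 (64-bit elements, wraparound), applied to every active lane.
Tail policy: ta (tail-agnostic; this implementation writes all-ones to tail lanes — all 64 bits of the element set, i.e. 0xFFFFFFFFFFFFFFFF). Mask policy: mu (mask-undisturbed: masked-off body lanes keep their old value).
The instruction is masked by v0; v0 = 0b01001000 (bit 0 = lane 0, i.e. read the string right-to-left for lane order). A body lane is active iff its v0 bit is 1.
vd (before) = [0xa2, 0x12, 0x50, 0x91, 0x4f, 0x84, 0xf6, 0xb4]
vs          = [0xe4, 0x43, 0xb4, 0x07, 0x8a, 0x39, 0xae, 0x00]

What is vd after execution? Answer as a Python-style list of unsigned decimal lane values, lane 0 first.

vd = [162, 18, 80, 138, 79, 18446744073709551615, 18446744073709551615, 18446744073709551615]

VLMAX = VLEN×LMUL/SEW = 128×4/64 = 8
AVL=5 ≤ VLMAX=8, so vl = 5
vd[0] mask-off/keep -> 0xa2
vd[1] mask-off/keep -> 0x12
vd[2] mask-off/keep -> 0x50
vd[3] sub(0x91,0x07) -> 0x8a
vd[4] mask-off/keep -> 0x4f
vd[5] tail/ones -> 0xffffffffffffffff
vd[6] tail/ones -> 0xffffffffffffffff
vd[7] tail/ones -> 0xffffffffffffffff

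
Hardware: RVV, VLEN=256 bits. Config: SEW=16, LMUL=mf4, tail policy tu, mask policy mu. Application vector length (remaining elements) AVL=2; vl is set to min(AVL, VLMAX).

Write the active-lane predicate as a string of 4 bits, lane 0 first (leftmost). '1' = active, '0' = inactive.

predicate = 1100

lanes per group: 256·1/4/16 = 4
AVL=2 ≤ VLMAX=4, so vl = 2
bits (lane 0 leftmost): 1100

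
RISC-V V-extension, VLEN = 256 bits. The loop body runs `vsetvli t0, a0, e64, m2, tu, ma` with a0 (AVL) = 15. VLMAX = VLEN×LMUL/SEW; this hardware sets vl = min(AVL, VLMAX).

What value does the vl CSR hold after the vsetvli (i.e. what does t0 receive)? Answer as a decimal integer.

VLMAX = (256 × 2) / 64 = 8 lanes
vl = min(AVL, VLMAX) = min(15, 8) = 8

vl = 8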